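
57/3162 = 19/1054 = 0.02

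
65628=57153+8475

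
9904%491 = 84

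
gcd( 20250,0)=20250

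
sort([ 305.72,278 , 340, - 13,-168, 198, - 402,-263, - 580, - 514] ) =[  -  580,-514,- 402, - 263,-168, - 13, 198, 278, 305.72, 340]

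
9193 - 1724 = 7469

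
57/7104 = 19/2368 = 0.01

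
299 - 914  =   - 615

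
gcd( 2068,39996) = 44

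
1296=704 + 592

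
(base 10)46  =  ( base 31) 1F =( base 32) 1e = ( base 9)51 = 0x2e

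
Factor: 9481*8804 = 83470724 =2^2 * 19^1*31^1 * 71^1*499^1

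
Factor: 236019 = 3^1*7^1* 11239^1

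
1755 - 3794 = -2039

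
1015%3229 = 1015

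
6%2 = 0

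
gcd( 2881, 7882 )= 1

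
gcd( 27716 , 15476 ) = 4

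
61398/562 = 30699/281 = 109.25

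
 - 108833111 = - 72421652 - 36411459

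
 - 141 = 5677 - 5818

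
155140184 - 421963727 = -266823543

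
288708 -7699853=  - 7411145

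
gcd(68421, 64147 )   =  1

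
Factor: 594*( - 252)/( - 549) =16632/61 = 2^3*3^3*7^1*11^1*61^(-1)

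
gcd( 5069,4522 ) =1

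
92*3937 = 362204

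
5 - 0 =5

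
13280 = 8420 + 4860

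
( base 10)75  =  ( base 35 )25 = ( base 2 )1001011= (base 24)33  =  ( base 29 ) 2H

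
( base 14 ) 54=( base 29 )2G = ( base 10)74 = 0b1001010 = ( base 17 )46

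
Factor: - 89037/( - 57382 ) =6849/4414 =2^ ( - 1)*3^2*761^1* 2207^( - 1) 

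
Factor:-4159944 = - 2^3*3^3 * 19259^1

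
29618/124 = 238  +  53/62 = 238.85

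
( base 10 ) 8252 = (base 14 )3016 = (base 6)102112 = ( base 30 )952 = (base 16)203C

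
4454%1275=629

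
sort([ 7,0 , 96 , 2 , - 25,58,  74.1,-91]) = [ - 91,-25, 0, 2,7,58,74.1, 96] 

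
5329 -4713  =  616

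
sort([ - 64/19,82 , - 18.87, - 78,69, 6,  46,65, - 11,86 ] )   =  [-78, - 18.87 ,  -  11,  -  64/19,  6,46,65, 69, 82,  86 ]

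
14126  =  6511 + 7615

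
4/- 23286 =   -  1 + 11641/11643=- 0.00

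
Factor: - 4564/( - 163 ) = 28 = 2^2*7^1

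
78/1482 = 1/19=   0.05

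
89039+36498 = 125537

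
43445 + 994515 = 1037960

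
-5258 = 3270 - 8528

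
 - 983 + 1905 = 922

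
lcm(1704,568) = 1704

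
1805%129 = 128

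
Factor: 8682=2^1*3^1*1447^1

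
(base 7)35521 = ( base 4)2033122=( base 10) 9178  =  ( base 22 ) IL4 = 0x23DA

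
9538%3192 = 3154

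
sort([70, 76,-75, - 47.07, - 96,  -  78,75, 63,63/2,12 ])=[ - 96, - 78, - 75,  -  47.07,  12, 63/2, 63, 70, 75,76 ] 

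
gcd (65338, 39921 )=7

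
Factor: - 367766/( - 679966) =17^ ( - 1 ) * 109^1*241^1 * 2857^( - 1) = 26269/48569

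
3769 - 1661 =2108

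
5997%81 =3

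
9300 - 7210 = 2090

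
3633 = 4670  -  1037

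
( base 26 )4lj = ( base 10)3269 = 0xCC5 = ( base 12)1a85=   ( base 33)302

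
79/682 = 79/682 = 0.12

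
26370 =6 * 4395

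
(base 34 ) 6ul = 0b1111100101001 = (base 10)7977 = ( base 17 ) 1AA4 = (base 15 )256C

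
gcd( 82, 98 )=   2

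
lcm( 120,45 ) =360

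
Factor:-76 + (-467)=-3^1 * 181^1 = - 543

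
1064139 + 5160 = 1069299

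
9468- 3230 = 6238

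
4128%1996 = 136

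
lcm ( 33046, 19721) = 1222702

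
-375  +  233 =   -  142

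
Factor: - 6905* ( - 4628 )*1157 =2^2*5^1*13^2 * 89^2 * 1381^1 = 36973485380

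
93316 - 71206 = 22110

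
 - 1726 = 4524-6250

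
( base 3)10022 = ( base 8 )131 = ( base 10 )89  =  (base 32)2p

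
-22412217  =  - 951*23567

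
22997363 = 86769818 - 63772455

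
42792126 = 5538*7727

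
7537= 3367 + 4170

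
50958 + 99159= 150117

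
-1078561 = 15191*( - 71)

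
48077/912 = 48077/912 =52.72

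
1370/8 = 171+1/4 = 171.25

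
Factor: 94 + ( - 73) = 3^1*7^1 = 21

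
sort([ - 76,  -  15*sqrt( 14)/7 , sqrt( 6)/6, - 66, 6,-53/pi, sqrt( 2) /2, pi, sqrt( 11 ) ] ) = [ - 76, - 66, - 53/pi, - 15 *sqrt( 14) /7, sqrt( 6 ) /6,sqrt( 2 )/2,pi, sqrt( 11 ),6 ] 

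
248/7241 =248/7241 = 0.03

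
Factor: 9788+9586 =19374 = 2^1 * 3^1 * 3229^1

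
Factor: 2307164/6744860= 5^( - 1 ) * 293^( - 1 ) *1151^(-1)*576791^1 = 576791/1686215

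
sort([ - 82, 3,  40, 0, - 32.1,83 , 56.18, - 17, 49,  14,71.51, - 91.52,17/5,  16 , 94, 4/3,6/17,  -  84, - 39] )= [ - 91.52, - 84,- 82, - 39,  -  32.1, - 17, 0,  6/17, 4/3  ,  3, 17/5,14, 16, 40,49,  56.18,  71.51,83, 94 ] 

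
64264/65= 988+44/65= 988.68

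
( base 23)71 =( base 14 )B8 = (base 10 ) 162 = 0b10100010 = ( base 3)20000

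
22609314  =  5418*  4173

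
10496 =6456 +4040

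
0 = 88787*0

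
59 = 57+2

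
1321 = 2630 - 1309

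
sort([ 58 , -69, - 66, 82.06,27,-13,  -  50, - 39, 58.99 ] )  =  [-69, - 66, - 50, - 39,-13,27,58, 58.99,82.06]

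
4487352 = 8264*543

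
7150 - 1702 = 5448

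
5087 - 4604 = 483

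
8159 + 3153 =11312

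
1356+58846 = 60202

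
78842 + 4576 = 83418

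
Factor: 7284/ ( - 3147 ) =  - 2^2*607^1 * 1049^( - 1) = -2428/1049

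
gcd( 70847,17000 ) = 1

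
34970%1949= 1837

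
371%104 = 59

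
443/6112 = 443/6112 = 0.07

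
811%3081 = 811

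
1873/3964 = 1873/3964 = 0.47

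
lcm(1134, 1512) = 4536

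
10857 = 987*11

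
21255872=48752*436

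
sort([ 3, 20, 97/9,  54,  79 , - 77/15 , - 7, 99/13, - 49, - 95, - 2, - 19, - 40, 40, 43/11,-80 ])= [ - 95, - 80,-49 , - 40, - 19, - 7 , - 77/15 ,  -  2 , 3,43/11, 99/13, 97/9, 20 , 40,54,79 ]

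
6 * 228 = 1368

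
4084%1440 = 1204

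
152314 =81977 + 70337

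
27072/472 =57 + 21/59 = 57.36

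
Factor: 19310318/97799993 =2^1*59^( - 1 )* 1657627^( - 1)*9655159^1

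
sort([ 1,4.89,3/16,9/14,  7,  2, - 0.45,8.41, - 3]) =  [-3, - 0.45 , 3/16,9/14,  1, 2, 4.89, 7 , 8.41 ]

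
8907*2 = 17814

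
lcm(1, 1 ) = 1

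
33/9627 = 11/3209 = 0.00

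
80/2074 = 40/1037 = 0.04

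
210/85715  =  6/2449 = 0.00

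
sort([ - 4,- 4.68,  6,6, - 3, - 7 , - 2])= [ - 7,-4.68, - 4 , - 3,- 2,6,6 ]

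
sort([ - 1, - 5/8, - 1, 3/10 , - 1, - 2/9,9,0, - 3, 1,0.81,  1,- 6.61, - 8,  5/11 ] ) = [  -  8, - 6.61,-3,-1, - 1,-1,-5/8,-2/9, 0, 3/10, 5/11,0.81, 1, 1, 9] 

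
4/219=4/219 = 0.02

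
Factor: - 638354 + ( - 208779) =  - 847133 = - 7^1*121019^1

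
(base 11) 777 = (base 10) 931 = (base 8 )1643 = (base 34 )RD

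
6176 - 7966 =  - 1790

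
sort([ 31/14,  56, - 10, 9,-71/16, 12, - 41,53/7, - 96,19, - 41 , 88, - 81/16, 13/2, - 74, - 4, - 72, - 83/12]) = [ - 96, - 74,-72, - 41, - 41 , - 10, - 83/12,-81/16,- 71/16 , - 4, 31/14,13/2, 53/7, 9, 12, 19,  56,88 ] 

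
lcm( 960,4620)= 73920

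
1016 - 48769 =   -  47753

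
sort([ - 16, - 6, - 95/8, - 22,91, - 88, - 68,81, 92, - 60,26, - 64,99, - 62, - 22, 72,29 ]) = [  -  88 , - 68, - 64, - 62, - 60,-22, - 22 , - 16,-95/8, -6 , 26,29, 72,81,91,92,99 ] 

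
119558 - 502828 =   -  383270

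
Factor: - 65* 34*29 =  - 64090 = - 2^1*5^1*13^1*17^1*29^1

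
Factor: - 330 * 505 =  - 166650 = - 2^1* 3^1*5^2*11^1*101^1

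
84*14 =1176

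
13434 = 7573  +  5861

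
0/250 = 0 = 0.00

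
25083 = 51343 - 26260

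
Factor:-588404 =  - 2^2*17^2*509^1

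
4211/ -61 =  - 70  +  59/61 = - 69.03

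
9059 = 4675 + 4384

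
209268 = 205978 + 3290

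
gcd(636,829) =1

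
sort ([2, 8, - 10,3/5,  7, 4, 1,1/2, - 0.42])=[ - 10,  -  0.42,1/2,3/5, 1,2,4, 7,8]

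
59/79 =59/79 = 0.75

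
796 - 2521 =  - 1725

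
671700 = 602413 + 69287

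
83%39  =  5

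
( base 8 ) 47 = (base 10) 39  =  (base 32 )17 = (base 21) 1i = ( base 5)124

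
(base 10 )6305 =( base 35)555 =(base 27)8HE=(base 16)18A1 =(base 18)1185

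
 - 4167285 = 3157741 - 7325026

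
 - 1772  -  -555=-1217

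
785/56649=785/56649 = 0.01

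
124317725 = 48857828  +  75459897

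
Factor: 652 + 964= 1616 = 2^4*101^1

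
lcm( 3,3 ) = 3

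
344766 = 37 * 9318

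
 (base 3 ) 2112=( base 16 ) 44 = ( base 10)68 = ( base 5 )233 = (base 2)1000100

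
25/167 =25/167 = 0.15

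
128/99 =1 + 29/99 = 1.29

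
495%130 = 105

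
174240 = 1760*99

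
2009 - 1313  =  696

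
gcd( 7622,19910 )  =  2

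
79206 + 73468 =152674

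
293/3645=293/3645=0.08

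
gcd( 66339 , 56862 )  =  9477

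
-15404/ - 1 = 15404 + 0/1 = 15404.00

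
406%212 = 194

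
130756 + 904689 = 1035445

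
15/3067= 15/3067  =  0.00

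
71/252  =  71/252 =0.28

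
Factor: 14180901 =3^1*7^1*71^1*9511^1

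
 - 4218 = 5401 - 9619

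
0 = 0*27096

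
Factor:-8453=-79^1*107^1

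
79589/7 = 11369+ 6/7 = 11369.86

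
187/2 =93 + 1/2=93.50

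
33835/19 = 33835/19 = 1780.79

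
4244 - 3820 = 424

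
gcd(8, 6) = 2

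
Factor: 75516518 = 2^1*7^1* 11^1*490367^1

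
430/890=43/89 = 0.48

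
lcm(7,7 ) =7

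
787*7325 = 5764775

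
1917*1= 1917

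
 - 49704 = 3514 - 53218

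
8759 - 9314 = -555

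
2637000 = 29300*90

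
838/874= 419/437 = 0.96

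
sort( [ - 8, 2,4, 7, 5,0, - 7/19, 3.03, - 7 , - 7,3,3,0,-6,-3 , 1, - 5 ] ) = [ - 8 , - 7,  -  7, - 6, - 5 ,-3, - 7/19, 0,0,1,2,3, 3, 3.03,  4,  5,  7 ] 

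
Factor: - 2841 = -3^1*947^1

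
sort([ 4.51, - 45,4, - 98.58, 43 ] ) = [ - 98.58,  -  45, 4, 4.51, 43]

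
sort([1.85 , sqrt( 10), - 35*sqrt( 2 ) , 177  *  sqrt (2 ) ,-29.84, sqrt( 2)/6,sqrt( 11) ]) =[- 35*sqrt( 2),-29.84,sqrt( 2 )/6,1.85 , sqrt(  10 ), sqrt( 11) , 177*sqrt( 2 )] 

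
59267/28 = 2116+19/28 = 2116.68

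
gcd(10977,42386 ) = 1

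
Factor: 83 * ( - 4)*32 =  - 10624 =-2^7*83^1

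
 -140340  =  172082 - 312422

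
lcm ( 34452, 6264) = 68904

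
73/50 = 73/50 =1.46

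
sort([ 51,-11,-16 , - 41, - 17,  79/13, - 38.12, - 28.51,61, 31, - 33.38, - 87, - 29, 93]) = [ - 87, - 41, -38.12, - 33.38, - 29,  -  28.51, - 17, - 16, - 11, 79/13, 31,51,  61,93]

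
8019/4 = 8019/4 = 2004.75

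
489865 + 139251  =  629116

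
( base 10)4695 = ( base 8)11127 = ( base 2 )1001001010111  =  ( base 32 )4IN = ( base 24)83F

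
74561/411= 74561/411 = 181.41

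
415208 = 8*51901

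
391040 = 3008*130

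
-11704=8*( - 1463 )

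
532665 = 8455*63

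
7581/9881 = 7581/9881= 0.77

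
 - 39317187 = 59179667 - 98496854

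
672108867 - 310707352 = 361401515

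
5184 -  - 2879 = 8063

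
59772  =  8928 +50844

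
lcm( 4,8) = 8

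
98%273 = 98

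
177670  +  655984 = 833654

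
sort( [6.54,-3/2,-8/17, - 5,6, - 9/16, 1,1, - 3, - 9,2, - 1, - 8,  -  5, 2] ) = [  -  9,  -  8, - 5,-5, - 3, - 3/2,  -  1, - 9/16, - 8/17,1,1, 2,2,6,6.54 ]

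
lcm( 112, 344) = 4816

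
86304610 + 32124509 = 118429119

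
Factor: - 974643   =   - 3^1*19^1*17099^1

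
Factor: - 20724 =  -2^2 * 3^1 * 11^1 * 157^1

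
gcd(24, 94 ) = 2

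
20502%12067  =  8435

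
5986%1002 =976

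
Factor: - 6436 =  - 2^2*1609^1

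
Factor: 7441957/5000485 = 5^(  -  1 )  *  7^( - 1 )*107^1*157^1*443^1*142871^(-1) 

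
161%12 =5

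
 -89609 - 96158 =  - 185767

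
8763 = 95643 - 86880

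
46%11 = 2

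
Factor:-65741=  - 13^2*389^1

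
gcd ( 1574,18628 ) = 2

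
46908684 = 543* 86388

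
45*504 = 22680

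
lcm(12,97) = 1164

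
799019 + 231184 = 1030203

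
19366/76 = 254 + 31/38 =254.82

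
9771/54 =180 + 17/18 =180.94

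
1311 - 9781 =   -  8470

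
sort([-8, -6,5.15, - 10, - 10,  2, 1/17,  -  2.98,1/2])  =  [ - 10, - 10, - 8 ,  -  6, - 2.98, 1/17,1/2  ,  2,5.15]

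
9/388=9/388 = 0.02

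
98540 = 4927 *20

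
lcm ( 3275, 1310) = 6550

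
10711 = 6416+4295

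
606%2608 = 606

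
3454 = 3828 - 374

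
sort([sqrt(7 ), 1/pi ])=[ 1/pi, sqrt( 7)]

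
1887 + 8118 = 10005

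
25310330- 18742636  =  6567694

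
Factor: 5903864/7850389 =2^3*83^( - 1)*577^1*1279^1 * 94583^(-1)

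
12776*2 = 25552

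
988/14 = 70 + 4/7=70.57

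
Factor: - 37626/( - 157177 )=2^1*3^1*6271^1*157177^( - 1) 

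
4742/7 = 4742/7=677.43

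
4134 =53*78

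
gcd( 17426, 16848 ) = 2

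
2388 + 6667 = 9055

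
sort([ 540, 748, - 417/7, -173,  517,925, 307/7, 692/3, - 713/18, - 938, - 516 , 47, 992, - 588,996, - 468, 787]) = [ - 938,-588, - 516,  -  468, - 173,- 417/7, - 713/18, 307/7,47,692/3, 517, 540, 748, 787,925,992, 996 ]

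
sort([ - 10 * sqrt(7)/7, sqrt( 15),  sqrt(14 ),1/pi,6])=[ - 10*sqrt ( 7)/7,1/pi, sqrt( 14 ),  sqrt( 15) , 6]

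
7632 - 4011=3621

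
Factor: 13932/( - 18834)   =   - 2^1*3^3 * 73^(-1) = - 54/73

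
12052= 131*92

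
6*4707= 28242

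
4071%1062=885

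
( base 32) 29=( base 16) 49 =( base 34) 25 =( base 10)73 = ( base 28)2h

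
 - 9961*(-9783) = 97448463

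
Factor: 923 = 13^1 *71^1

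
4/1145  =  4/1145 = 0.00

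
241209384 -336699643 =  - 95490259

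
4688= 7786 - 3098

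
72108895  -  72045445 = 63450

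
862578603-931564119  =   - 68985516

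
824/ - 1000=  - 103/125 = - 0.82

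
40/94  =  20/47 = 0.43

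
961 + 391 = 1352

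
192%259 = 192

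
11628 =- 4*(-2907)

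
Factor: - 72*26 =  - 1872= - 2^4*3^2*13^1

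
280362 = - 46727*( - 6 )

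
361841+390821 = 752662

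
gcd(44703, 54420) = 3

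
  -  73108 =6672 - 79780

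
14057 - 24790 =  - 10733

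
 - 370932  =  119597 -490529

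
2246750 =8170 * 275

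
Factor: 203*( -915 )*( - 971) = 3^1*5^1*7^1*29^1*61^1*971^1 = 180358395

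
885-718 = 167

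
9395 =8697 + 698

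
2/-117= - 1 + 115/117 = - 0.02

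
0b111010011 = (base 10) 467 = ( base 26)hp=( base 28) gj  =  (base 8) 723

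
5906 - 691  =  5215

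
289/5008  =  289/5008 =0.06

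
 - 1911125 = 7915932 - 9827057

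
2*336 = 672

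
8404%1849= 1008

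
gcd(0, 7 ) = 7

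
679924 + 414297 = 1094221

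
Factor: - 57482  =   - 2^1 * 41^1*701^1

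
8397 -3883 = 4514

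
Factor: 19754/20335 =2^1 *5^(-1)*7^(  -  1 )*17^1 = 34/35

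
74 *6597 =488178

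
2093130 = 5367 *390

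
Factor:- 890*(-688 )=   2^5*5^1*43^1 * 89^1 = 612320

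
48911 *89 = 4353079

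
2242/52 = 43 + 3/26 = 43.12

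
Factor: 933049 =13^2*5521^1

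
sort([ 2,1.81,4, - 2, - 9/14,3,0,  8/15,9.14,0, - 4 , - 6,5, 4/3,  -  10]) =[-10, - 6 , - 4,-2, - 9/14,0, 0, 8/15, 4/3,  1.81, 2 , 3, 4, 5,  9.14]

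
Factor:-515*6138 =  - 2^1*3^2 * 5^1*11^1 *31^1*103^1=- 3161070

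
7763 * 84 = 652092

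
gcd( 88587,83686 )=1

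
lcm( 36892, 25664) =590272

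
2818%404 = 394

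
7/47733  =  1/6819 = 0.00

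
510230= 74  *6895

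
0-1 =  - 1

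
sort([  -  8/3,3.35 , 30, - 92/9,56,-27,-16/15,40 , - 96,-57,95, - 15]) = [ - 96 , - 57,-27,  -  15, - 92/9, -8/3, - 16/15, 3.35,30,40  ,  56,95]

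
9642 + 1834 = 11476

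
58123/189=307 + 100/189 = 307.53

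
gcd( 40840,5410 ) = 10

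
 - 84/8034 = -14/1339 = - 0.01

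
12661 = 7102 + 5559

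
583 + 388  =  971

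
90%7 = 6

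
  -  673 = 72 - 745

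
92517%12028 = 8321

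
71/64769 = 71/64769 = 0.00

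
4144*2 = 8288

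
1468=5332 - 3864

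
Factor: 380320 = 2^5*5^1*2377^1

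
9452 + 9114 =18566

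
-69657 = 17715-87372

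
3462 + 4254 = 7716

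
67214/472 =142 + 95/236 = 142.40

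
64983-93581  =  -28598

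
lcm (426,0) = 0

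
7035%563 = 279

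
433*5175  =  2240775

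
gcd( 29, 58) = 29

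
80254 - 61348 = 18906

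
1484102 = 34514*43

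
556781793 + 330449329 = 887231122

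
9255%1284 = 267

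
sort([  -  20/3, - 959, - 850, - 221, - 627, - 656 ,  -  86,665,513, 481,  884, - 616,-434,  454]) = [ - 959, -850,  -  656,-627, - 616, - 434,  -  221, - 86,-20/3, 454 , 481,  513 , 665,  884]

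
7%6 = 1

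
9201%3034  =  99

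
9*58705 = 528345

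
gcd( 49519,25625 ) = 1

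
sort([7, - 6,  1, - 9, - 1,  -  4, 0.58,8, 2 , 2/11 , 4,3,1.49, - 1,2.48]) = [ - 9,- 6,- 4, - 1 , - 1,2/11,0.58, 1,1.49, 2, 2.48, 3, 4,7,8 ]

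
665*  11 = 7315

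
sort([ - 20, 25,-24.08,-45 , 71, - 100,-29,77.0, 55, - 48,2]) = [ - 100 , - 48,-45, - 29,-24.08,-20, 2,25,55,71,77.0]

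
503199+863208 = 1366407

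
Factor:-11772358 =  - 2^1*13^1*101^1 * 4483^1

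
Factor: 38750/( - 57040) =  - 2^(  -  3)*5^3*23^( - 1) = - 125/184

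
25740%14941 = 10799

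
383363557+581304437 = 964667994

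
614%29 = 5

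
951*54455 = 51786705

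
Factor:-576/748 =  -  2^4 * 3^2 * 11^( - 1 ) * 17^ ( - 1) = -  144/187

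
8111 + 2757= 10868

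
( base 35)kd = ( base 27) qb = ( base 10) 713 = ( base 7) 2036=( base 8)1311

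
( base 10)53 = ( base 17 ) 32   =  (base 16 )35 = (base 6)125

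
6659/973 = 6 + 821/973= 6.84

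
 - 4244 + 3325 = -919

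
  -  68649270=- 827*83010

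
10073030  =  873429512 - 863356482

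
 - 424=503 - 927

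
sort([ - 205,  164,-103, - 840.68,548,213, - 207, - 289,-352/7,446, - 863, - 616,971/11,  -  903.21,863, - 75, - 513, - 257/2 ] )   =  [ - 903.21, - 863, - 840.68,-616, - 513, - 289, - 207,-205,-257/2, - 103, - 75, - 352/7, 971/11 , 164,213,  446,548 , 863]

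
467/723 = 467/723 = 0.65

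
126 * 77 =9702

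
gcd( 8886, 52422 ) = 6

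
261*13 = 3393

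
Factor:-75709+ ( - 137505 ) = -2^1*17^1*6271^1 = -213214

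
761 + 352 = 1113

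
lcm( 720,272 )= 12240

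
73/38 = 1+35/38 = 1.92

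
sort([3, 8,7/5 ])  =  [ 7/5, 3, 8] 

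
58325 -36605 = 21720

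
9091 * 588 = 5345508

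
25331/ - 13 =-1949 + 6/13= - 1948.54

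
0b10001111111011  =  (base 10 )9211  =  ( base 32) 8vr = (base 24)FNJ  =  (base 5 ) 243321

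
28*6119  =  171332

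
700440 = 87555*8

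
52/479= 52/479 = 0.11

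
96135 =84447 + 11688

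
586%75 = 61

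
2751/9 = 917/3 = 305.67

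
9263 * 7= 64841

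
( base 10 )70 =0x46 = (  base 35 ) 20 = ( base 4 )1012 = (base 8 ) 106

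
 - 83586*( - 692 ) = 57841512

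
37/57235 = 37/57235 = 0.00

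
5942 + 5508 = 11450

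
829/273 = 3 + 10/273 = 3.04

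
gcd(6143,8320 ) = 1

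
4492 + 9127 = 13619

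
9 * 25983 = 233847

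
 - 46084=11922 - 58006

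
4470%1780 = 910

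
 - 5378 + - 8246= - 13624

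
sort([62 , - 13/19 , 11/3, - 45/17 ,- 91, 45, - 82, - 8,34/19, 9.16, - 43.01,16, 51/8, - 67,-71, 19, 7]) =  [ -91 , - 82,-71, - 67, - 43.01, - 8, - 45/17, - 13/19, 34/19,11/3,51/8 , 7, 9.16,16 , 19, 45, 62]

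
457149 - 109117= 348032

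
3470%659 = 175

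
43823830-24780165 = 19043665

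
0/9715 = 0 = 0.00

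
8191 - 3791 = 4400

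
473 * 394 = 186362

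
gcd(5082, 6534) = 726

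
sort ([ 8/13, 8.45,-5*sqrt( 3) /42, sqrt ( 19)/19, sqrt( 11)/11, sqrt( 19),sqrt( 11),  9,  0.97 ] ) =[-5*sqrt(3)/42,sqrt( 19) /19,sqrt(11) /11,8/13, 0.97,sqrt( 11), sqrt( 19),8.45, 9 ] 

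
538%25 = 13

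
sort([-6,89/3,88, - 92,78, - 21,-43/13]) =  [ - 92,-21, - 6, - 43/13, 89/3, 78,  88]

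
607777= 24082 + 583695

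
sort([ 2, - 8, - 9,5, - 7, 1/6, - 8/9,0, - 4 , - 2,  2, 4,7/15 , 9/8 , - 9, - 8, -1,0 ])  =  [ - 9, - 9,-8, - 8, - 7 , - 4, - 2, - 1,-8/9,0,0,1/6,7/15, 9/8,2,2 , 4,5] 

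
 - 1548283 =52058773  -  53607056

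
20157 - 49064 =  - 28907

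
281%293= 281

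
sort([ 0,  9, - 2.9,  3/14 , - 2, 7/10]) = [  -  2.9, - 2,0,3/14, 7/10, 9 ] 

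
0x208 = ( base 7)1342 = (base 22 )11E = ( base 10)520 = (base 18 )1ag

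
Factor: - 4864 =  - 2^8*19^1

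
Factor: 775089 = 3^4*7^1*1367^1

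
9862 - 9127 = 735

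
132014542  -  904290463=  - 772275921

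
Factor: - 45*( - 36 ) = 2^2*3^4 * 5^1 = 1620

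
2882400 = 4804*600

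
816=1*816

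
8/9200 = 1/1150 = 0.00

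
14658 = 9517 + 5141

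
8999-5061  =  3938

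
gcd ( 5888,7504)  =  16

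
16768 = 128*131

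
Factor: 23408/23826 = 56/57  =  2^3*3^( - 1 )*7^1 *19^(  -  1 )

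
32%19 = 13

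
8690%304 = 178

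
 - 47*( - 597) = 28059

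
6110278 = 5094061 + 1016217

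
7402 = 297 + 7105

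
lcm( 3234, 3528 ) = 38808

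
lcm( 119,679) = 11543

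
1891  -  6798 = -4907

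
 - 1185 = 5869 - 7054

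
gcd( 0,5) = 5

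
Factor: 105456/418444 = 156/619= 2^2*3^1*13^1 * 619^( - 1)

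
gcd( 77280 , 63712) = 32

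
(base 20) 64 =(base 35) 3j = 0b1111100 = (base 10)124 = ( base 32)3S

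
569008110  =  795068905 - 226060795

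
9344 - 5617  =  3727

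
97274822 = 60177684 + 37097138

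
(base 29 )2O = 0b1010010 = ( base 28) 2Q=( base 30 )2m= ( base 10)82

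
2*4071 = 8142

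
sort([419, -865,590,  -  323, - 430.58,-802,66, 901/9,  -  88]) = [-865, -802,  -  430.58, - 323,- 88,66,901/9, 419,590]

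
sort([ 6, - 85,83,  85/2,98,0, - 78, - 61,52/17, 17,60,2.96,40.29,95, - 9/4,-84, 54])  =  [ - 85,  -  84,-78, - 61, - 9/4,0,2.96,52/17,6, 17,40.29,85/2, 54, 60,83, 95, 98 ] 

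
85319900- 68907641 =16412259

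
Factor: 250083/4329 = 13^( - 1)*751^1 = 751/13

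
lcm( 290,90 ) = 2610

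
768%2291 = 768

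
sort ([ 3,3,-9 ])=[ - 9, 3,3]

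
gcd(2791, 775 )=1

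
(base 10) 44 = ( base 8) 54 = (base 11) 40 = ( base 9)48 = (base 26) 1I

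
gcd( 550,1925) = 275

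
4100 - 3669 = 431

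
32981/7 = 4711  +  4/7 = 4711.57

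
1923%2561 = 1923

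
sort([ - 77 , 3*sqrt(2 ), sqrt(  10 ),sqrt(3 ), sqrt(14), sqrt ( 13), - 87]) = [ - 87, - 77 , sqrt(3), sqrt( 10),sqrt(13 ),  sqrt(14 ),3*sqrt( 2) ]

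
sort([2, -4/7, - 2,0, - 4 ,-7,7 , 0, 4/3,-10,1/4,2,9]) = [ - 10,-7 , - 4,  -  2 ,-4/7,0,0,1/4 , 4/3,2, 2, 7 , 9 ]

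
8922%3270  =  2382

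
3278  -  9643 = -6365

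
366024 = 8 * 45753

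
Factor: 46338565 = 5^1*7^2*13^1*14549^1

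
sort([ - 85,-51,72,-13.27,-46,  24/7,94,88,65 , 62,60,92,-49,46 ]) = [-85, - 51, - 49 , - 46,-13.27,24/7,46 , 60 , 62,65,72 , 88, 92,94] 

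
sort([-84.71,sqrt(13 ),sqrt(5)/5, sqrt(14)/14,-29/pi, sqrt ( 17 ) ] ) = [ - 84.71,  -  29/pi, sqrt( 14 )/14, sqrt( 5) /5,  sqrt( 13 ),sqrt(17 ) ]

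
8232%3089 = 2054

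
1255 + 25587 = 26842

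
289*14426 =4169114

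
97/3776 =97/3776 = 0.03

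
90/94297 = 90/94297 = 0.00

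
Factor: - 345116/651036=-361/681 =-3^(- 1)*19^2*227^ (-1)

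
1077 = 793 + 284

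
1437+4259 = 5696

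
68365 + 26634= 94999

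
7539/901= 8 + 331/901  =  8.37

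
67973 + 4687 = 72660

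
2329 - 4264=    - 1935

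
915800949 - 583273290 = 332527659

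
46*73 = 3358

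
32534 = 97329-64795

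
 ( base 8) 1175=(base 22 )16L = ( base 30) L7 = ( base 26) od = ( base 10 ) 637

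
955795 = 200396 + 755399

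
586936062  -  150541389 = 436394673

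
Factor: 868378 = 2^1*7^2 * 8861^1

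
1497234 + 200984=1698218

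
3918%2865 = 1053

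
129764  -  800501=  - 670737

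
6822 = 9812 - 2990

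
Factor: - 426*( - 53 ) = 2^1*3^1*53^1 * 71^1 = 22578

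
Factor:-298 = -2^1 * 149^1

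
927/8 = 115 + 7/8 = 115.88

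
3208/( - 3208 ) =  - 1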